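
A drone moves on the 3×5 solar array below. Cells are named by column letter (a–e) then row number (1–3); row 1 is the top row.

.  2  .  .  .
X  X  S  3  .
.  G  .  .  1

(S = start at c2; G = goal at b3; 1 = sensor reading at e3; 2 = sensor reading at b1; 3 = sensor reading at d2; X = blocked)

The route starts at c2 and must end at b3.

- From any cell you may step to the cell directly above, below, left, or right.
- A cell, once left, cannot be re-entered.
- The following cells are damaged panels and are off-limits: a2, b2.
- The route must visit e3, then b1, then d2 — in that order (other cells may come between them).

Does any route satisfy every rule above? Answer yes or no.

no

Even ignoring the required order, no revisit-free route from c2 to b3 manages to pass through all of e3, b1, and d2: branching out from c2, every path either misses one of them or, having collected them, can no longer reach b3 without re-entering a cell.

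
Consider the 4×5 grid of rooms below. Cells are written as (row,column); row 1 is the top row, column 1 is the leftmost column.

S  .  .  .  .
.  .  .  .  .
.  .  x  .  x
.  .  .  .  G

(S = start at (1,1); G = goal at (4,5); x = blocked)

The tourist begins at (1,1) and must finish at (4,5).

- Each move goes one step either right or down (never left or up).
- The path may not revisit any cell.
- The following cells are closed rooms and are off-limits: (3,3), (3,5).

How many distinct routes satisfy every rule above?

8

A right/down-only route from (1,1) to (4,5) makes exactly 3 down-moves and 4 right-moves in some order.
With no other constraints that would be C(7,3) = 35 routes.
Subtract routes through each blocked cell (inclusion–exclusion for overlaps): − through (3,3): 18 − through (3,5): 15 + through (3,3)&(3,5): 6 → 8.
That gives 8 routes.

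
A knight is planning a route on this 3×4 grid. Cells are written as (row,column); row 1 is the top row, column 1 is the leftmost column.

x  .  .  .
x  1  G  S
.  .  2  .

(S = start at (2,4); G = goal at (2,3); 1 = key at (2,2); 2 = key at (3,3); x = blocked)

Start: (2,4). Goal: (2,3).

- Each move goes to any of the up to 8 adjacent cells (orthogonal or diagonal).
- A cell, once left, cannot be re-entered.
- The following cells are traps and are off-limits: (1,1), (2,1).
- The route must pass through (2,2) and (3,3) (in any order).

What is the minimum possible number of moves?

Any route passes through (2,2) and (3,3) in some order between (2,4) and (2,3). Summing Chebyshev distances along each leg and taking the cheapest ordering ((2,4) → (3,3) → (2,2) → (2,3)) gives a lower bound of 1 + 1 + 1 = 3 moves.
A route of 3 moves achieves this: (2,4) → (3,3) → (2,2) → (2,3).
Since 3 matches the lower bound, it is optimal.

3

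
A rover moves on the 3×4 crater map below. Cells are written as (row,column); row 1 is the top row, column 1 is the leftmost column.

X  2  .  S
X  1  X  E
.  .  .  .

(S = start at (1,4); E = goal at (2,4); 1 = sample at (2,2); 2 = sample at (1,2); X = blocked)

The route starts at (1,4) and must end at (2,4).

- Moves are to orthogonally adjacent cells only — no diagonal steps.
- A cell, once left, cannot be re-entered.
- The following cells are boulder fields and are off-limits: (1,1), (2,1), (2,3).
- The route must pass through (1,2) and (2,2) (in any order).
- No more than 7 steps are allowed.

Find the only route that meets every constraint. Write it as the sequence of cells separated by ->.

(1,4) -> (1,3) -> (1,2) -> (2,2) -> (3,2) -> (3,3) -> (3,4) -> (2,4)

The budget equals the shortest possible length, so every move has to be on a shortest route through the required cells.
Route from (1,4): left 2 to (1,2), down 2 to (3,2), right 2 to (3,4), up 1 to (2,4) — 7 moves in all.
Check: all required cells visited; 7 ≤ 7 moves.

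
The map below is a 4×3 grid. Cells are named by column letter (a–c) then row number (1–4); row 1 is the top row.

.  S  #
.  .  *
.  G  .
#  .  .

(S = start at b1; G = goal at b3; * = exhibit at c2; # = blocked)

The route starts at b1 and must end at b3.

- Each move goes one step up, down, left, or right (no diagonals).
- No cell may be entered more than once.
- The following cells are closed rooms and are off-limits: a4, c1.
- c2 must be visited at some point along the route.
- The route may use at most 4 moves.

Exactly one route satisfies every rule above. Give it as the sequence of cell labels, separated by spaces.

Any route must reach c2 and still end at b3 within 4 moves, so the order of the required stops is forced.
Route from b1: down 1 to b2, right 1 to c2, down 1 to c3, left 1 to b3 — 4 moves in all.
Check: all required cells visited; 4 ≤ 4 moves.

b1 b2 c2 c3 b3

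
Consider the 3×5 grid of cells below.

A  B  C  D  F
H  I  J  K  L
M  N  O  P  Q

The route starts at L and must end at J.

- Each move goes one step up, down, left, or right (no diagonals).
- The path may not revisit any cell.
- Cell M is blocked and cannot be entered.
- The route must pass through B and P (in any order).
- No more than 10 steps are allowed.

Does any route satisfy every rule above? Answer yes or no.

yes

One route that works: L → Q → P → K → D → C → B → I → J.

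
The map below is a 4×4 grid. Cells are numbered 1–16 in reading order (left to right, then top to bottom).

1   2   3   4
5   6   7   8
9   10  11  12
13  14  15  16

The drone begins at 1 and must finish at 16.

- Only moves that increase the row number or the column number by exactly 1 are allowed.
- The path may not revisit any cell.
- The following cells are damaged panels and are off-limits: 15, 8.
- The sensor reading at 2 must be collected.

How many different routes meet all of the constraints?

A right/down-only route from 1 to 16 makes exactly 3 down-moves and 3 right-moves in some order.
With no other constraints that would be C(6,3) = 20 routes.
Split at 2 and multiply the segment counts (each segment already excludes blocked cells): 1→2: 1; 2→16: 3; product = 3.
That gives 3 routes.

3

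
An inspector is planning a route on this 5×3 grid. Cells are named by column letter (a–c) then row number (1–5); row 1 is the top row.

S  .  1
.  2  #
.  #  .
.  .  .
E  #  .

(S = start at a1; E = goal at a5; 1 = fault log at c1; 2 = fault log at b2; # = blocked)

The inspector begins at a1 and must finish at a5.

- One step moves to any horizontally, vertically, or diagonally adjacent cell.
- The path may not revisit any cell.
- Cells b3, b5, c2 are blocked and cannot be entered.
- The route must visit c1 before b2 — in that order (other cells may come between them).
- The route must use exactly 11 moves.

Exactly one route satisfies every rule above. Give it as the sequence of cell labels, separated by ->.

a1 -> a2 -> b1 -> c1 -> b2 -> c3 -> c4 -> c5 -> b4 -> a3 -> a4 -> a5

The waypoints must appear in the order c1, b2, with no cell reused.
Route from a1: down to a2, up-right to b1, right to c1, down-left to b2, down-right to c3, 2× down (reaching c5), 2× up-left (reaching a3), 2× down (reaching a5) — 11 moves in all.
Check: order respected (1 at step 3, 2 at step 4); 11 moves as required.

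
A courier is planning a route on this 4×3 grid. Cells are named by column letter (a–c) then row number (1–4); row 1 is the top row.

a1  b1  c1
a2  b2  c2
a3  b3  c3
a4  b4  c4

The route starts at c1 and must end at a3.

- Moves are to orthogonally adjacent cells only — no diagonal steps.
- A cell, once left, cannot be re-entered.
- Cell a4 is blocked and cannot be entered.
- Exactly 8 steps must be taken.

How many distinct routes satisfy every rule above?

Need simple routes of exactly 8 moves from c1 to a3 (Manhattan distance 4, so 2 moves are spent on a detour and 2 undoing it).
Enumerating: c1 c2 c3 c4 b4 b3 b2 a2 a3 | c1 c2 c3 b3 b2 b1 a1 a2 a3 | c1 b1 b2 c2 c3 c4 b4 b3 a3 | c1 b1 a1 a2 b2 c2 c3 b3 a3.
That gives 4 routes.

4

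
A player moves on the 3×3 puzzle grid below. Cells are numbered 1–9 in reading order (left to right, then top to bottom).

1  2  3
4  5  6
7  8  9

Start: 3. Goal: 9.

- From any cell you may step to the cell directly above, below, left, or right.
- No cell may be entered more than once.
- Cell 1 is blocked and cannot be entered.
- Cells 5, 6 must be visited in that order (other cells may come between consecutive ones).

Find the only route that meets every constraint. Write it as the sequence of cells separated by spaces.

3 2 5 6 9

The waypoints must appear in the order 5, 6, with no cell reused.
Route from 3: left 1 to 2, down 1 to 5, right 1 to 6, down 1 to 9 — 4 moves in all.
Check: order respected (5 at step 2, 6 at step 3).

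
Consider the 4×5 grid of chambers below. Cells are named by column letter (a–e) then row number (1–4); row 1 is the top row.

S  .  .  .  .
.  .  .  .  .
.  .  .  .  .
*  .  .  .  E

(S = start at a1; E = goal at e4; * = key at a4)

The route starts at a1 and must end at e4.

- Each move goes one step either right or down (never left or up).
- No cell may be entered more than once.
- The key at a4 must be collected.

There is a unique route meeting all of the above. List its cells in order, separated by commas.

Moves only go right or down, so the column and row indices never decrease.
Route from a1: 3× down (reaching a4), 4× right (reaching e4) — 7 moves in all.
Check: all required cells visited.

a1, a2, a3, a4, b4, c4, d4, e4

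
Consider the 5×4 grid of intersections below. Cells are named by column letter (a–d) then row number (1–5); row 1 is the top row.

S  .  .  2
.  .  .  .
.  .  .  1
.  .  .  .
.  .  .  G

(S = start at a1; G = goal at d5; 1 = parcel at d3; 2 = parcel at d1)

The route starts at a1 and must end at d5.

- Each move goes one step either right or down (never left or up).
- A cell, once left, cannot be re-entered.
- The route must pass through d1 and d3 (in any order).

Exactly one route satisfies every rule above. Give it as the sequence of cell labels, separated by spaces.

a1 b1 c1 d1 d2 d3 d4 d5

Moves only go right or down, so the column and row indices never decrease.
Route from a1: 3× right (reaching d1), 4× down (reaching d5) — 7 moves in all.
Check: all required cells visited.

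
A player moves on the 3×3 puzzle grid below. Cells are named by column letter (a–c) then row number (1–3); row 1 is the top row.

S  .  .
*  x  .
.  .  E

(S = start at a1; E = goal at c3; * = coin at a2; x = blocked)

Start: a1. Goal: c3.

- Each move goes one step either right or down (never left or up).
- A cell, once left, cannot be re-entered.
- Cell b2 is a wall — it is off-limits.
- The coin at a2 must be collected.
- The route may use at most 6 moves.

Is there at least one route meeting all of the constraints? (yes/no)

yes

One route that works: a1 → a2 → a3 → b3 → c3.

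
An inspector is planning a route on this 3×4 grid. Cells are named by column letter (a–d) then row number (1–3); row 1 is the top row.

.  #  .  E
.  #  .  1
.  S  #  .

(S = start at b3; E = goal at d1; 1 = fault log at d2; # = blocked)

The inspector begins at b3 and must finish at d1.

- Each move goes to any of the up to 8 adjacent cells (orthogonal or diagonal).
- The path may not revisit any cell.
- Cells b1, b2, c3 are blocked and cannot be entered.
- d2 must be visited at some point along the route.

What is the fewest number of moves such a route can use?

Any route passes through d2 somewhere between b3 and d1. Summing Chebyshev distances along the two legs (b3 → d2 → d1) gives a lower bound of 2 + 1 = 3 moves.
A route of 3 moves achieves this: b3 → c2 → d2 → d1.
Since 3 matches the lower bound, it is optimal.

3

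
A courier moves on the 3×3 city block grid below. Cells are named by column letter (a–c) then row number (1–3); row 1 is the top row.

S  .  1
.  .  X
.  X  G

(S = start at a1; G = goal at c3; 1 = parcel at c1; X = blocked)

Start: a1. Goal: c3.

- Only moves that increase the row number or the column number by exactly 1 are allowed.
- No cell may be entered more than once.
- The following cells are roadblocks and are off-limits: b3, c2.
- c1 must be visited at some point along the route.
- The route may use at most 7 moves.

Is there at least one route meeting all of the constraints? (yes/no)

no

Every right/down route from c1 to c3 runs into a blocked cell, so that leg cannot be completed.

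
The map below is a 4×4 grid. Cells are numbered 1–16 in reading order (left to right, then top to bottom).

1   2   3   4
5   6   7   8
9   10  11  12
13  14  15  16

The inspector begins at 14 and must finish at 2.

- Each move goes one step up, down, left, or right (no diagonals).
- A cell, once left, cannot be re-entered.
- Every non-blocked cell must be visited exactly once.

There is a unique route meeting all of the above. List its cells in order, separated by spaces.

Need to visit all 16 open cells exactly once, starting at 14 and ending at 2.
Route from 14: left 1 to 13, up 1 to 9, right 2 to 11, down 1 to 15, right 1 to 16, up 3 to 4, left 1 to 3, down 1 to 7, left 2 to 5, up 1 to 1, right 1 to 2 — 15 moves in all.
Check: all 16 open cells covered.

14 13 9 10 11 15 16 12 8 4 3 7 6 5 1 2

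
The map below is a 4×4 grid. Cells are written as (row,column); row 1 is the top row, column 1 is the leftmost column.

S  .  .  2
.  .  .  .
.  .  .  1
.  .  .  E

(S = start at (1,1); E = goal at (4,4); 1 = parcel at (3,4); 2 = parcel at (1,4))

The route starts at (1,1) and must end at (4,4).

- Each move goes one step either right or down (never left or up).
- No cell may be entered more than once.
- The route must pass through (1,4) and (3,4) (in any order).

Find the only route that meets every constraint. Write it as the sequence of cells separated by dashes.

(1,1) - (1,2) - (1,3) - (1,4) - (2,4) - (3,4) - (4,4)

Moves only go right or down, so the column and row indices never decrease.
Route from (1,1): right 3 to (1,4), down 3 to (4,4) — 6 moves in all.
Check: all required cells visited.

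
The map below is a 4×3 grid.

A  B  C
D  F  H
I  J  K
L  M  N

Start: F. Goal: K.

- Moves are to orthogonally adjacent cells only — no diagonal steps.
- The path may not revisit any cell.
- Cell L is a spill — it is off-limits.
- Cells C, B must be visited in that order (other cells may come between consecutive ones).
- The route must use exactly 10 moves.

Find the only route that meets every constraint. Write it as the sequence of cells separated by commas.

The waypoints must appear in the order C, B, with no cell reused.
Route from F: right 1 to H, up 1 to C, left 2 to A, down 2 to I, right 1 to J, down 1 to M, right 1 to N, up 1 to K — 10 moves in all.
Check: order respected (C at step 2, B at step 3); 10 moves as required.

F, H, C, B, A, D, I, J, M, N, K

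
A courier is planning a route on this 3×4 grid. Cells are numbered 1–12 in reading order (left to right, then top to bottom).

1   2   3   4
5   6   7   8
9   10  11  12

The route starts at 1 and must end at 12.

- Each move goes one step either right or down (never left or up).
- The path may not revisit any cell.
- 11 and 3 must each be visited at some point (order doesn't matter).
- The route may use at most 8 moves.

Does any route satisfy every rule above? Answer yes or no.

One route that works: 1 → 2 → 3 → 7 → 11 → 12.

yes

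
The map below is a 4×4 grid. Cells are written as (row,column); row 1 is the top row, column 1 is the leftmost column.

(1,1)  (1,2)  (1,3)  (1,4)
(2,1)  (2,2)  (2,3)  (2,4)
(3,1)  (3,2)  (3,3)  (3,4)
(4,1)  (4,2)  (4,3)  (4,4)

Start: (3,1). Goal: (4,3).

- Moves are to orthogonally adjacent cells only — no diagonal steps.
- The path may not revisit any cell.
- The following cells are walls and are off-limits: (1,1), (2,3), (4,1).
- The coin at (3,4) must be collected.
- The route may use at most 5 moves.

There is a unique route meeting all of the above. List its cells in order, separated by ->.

The 5-move cap with required stops at (3,4) leaves no slack for detours.
Route from (3,1): 3× right (reaching (3,4)), down to (4,4), left to (4,3) — 5 moves in all.
Check: all required cells visited; 5 ≤ 5 moves.

(3,1) -> (3,2) -> (3,3) -> (3,4) -> (4,4) -> (4,3)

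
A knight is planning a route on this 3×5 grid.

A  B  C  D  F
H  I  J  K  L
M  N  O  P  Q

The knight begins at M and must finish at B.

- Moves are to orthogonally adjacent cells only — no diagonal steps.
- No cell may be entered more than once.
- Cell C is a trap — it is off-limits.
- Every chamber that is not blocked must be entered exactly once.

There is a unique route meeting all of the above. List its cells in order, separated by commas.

Need to visit all 14 open cells exactly once, starting at M and ending at B.
Route from M: 4× right (reaching Q), 2× up (reaching F), left to D, down to K, 3× left (reaching H), up to A, right to B — 13 moves in all.
Check: all 14 open cells covered.

M, N, O, P, Q, L, F, D, K, J, I, H, A, B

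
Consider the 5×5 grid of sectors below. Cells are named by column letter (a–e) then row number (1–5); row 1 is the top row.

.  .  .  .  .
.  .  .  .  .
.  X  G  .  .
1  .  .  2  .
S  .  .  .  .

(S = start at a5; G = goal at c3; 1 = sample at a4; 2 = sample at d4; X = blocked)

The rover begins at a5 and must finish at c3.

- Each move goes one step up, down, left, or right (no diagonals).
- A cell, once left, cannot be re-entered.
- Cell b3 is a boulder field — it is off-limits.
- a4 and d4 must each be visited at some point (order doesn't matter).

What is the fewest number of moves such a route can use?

6

Any route passes through a4 and d4 in some order between a5 and c3. Summing Manhattan distances along each leg and taking the cheapest ordering (a5 → a4 → d4 → c3) gives a lower bound of 1 + 3 + 2 = 6 moves.
A route of 6 moves achieves this: a5 → a4 → b4 → c4 → d4 → d3 → c3.
Since 6 matches the lower bound, it is optimal.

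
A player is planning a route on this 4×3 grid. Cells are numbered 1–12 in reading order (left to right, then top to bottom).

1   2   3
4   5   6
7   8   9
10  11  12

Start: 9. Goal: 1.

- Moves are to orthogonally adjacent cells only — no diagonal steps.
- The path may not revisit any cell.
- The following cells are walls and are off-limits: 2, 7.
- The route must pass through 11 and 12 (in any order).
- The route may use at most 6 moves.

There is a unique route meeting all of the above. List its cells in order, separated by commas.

Any route must reach 11 and 12 and still end at 1 within 6 moves, so the order of the required stops is forced.
Route from 9: down to 12, left to 11, 2× up (reaching 5), left to 4, up to 1 — 6 moves in all.
Check: all required cells visited; 6 ≤ 6 moves.

9, 12, 11, 8, 5, 4, 1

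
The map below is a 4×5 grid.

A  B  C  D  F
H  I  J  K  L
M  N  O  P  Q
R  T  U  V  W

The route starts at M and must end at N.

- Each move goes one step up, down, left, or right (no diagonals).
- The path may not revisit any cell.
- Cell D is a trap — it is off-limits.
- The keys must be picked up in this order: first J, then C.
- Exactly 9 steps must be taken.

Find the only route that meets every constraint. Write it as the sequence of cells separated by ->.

M -> R -> T -> U -> O -> J -> C -> B -> I -> N

The waypoints must appear in the order J, C, with no cell reused.
Route from M: down to R, 2× right (reaching U), 3× up (reaching C), left to B, 2× down (reaching N) — 9 moves in all.
Check: order respected (J at step 5, C at step 6); 9 moves as required.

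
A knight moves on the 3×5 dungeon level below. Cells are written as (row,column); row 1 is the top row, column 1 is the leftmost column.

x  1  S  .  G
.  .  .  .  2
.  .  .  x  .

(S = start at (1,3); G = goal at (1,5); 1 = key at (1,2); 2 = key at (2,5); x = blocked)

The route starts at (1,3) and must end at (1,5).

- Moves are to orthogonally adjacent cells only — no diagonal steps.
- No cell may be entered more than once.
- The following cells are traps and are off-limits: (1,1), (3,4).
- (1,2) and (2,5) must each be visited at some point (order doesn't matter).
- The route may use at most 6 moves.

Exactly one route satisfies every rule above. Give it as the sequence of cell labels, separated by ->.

(1,3) -> (1,2) -> (2,2) -> (2,3) -> (2,4) -> (2,5) -> (1,5)

The 6-move cap with required stops at (1,2), (2,5) leaves no slack for detours.
Route from (1,3): left to (1,2), down to (2,2), 3× right (reaching (2,5)), up to (1,5) — 6 moves in all.
Check: all required cells visited; 6 ≤ 6 moves.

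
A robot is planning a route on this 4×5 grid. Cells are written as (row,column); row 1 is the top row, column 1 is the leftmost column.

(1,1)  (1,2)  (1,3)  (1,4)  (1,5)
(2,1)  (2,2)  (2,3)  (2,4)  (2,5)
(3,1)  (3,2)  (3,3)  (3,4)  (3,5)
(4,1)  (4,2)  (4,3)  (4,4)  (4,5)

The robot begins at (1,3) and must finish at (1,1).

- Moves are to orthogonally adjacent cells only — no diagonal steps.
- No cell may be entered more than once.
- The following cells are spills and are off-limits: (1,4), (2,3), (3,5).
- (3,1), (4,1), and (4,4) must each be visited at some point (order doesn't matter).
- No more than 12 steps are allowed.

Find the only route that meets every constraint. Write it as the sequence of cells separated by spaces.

Any route must reach (3,1), (4,1), and (4,4) and still end at (1,1) within 12 moves, so the order of the required stops is forced.
Route from (1,3): left to (1,2), 2× down (reaching (3,2)), 2× right (reaching (3,4)), down to (4,4), 3× left (reaching (4,1)), 3× up (reaching (1,1)) — 12 moves in all.
Check: all required cells visited; 12 ≤ 12 moves.

(1,3) (1,2) (2,2) (3,2) (3,3) (3,4) (4,4) (4,3) (4,2) (4,1) (3,1) (2,1) (1,1)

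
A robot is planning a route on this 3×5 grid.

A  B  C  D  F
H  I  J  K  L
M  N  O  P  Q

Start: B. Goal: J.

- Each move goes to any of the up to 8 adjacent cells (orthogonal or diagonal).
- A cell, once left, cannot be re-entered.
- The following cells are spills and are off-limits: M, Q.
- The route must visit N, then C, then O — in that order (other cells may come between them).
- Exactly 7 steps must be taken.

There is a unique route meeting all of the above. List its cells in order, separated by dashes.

B - H - N - I - C - K - O - J

The waypoints must appear in the order N, C, O, with no cell reused.
Route from B: down-left 1 to H, down-right 1 to N, up 1 to I, up-right 1 to C, down-right 1 to K, down-left 1 to O, up 1 to J — 7 moves in all.
Check: order respected (N at step 2, C at step 4, O at step 6); 7 moves as required.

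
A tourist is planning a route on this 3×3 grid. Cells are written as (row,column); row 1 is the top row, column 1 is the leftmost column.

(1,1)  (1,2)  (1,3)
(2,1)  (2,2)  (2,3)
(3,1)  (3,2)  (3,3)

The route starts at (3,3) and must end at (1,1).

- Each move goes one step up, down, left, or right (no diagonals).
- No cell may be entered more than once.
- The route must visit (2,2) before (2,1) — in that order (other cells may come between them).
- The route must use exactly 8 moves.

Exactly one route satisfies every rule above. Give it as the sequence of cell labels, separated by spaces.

(3,3) (2,3) (1,3) (1,2) (2,2) (3,2) (3,1) (2,1) (1,1)

The waypoints must appear in the order (2,2), (2,1), with no cell reused.
Route from (3,3): 2× up (reaching (1,3)), left to (1,2), 2× down (reaching (3,2)), left to (3,1), 2× up (reaching (1,1)) — 8 moves in all.
Check: order respected ((2,2) at step 4, (2,1) at step 7); 8 moves as required.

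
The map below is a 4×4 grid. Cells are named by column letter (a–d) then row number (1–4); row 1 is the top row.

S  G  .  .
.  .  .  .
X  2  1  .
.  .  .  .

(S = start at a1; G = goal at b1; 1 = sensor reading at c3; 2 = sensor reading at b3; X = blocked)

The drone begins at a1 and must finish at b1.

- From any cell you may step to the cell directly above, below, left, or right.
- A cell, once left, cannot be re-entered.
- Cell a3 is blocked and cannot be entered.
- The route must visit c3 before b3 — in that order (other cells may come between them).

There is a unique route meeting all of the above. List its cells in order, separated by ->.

a1 -> a2 -> b2 -> c2 -> c3 -> b3 -> b4 -> c4 -> d4 -> d3 -> d2 -> d1 -> c1 -> b1

The waypoints must appear in the order c3, b3, with no cell reused.
Route from a1: down 1 to a2, right 2 to c2, down 1 to c3, left 1 to b3, down 1 to b4, right 2 to d4, up 3 to d1, left 2 to b1 — 13 moves in all.
Check: order respected (1 at step 4, 2 at step 5).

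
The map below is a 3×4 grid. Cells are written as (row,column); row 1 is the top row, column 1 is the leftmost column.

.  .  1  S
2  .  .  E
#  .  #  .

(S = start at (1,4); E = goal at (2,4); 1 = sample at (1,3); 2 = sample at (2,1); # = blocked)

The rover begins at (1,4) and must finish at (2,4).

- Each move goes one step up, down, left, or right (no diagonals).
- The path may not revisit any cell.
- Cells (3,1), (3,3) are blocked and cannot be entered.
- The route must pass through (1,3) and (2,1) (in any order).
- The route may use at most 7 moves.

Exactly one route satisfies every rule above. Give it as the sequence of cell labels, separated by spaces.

(1,4) (1,3) (1,2) (1,1) (2,1) (2,2) (2,3) (2,4)

The budget equals the shortest possible length, so every move has to be on a shortest route through the required cells.
Route from (1,4): 3× left (reaching (1,1)), down to (2,1), 3× right (reaching (2,4)) — 7 moves in all.
Check: all required cells visited; 7 ≤ 7 moves.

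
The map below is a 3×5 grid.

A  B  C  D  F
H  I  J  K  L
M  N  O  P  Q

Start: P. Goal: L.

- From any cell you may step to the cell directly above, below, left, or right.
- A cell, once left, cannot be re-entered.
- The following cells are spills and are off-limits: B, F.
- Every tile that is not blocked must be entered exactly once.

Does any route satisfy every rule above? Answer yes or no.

no

Cell A has only one open neighbour but is neither the start nor the goal, so a Hamiltonian route would have to both enter and leave it through the same neighbour — impossible without revisiting.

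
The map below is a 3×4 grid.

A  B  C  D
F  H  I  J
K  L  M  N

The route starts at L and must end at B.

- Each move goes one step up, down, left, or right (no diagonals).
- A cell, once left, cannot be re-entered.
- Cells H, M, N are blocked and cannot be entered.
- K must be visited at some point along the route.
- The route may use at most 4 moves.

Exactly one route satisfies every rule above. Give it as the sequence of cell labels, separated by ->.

Any route must reach K and still end at B within 4 moves, so the order of the required stops is forced.
Route from L: left 1 to K, up 2 to A, right 1 to B — 4 moves in all.
Check: all required cells visited; 4 ≤ 4 moves.

L -> K -> F -> A -> B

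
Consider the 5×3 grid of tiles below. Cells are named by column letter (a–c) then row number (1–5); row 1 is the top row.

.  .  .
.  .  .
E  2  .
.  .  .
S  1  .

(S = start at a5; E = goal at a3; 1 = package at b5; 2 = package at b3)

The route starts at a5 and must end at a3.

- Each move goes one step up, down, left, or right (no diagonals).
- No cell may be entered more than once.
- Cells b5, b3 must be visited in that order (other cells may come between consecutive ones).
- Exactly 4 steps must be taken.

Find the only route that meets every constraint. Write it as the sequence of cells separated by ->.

a5 -> b5 -> b4 -> b3 -> a3

The waypoints must appear in the order b5, b3, with no cell reused.
Route from a5: right to b5, 2× up (reaching b3), left to a3 — 4 moves in all.
Check: order respected (1 at step 1, 2 at step 3); 4 moves as required.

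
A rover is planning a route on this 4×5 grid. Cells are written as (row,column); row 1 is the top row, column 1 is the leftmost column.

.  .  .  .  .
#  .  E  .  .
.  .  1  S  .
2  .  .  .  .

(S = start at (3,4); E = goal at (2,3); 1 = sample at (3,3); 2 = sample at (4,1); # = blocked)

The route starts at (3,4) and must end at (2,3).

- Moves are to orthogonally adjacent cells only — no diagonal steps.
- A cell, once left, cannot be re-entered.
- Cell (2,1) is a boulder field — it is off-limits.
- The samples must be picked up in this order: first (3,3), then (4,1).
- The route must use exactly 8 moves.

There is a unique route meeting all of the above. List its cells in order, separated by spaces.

The waypoints must appear in the order (3,3), (4,1), with no cell reused.
Route from (3,4): left 1 to (3,3), down 1 to (4,3), left 2 to (4,1), up 1 to (3,1), right 1 to (3,2), up 1 to (2,2), right 1 to (2,3) — 8 moves in all.
Check: order respected (1 at step 1, 2 at step 4); 8 moves as required.

(3,4) (3,3) (4,3) (4,2) (4,1) (3,1) (3,2) (2,2) (2,3)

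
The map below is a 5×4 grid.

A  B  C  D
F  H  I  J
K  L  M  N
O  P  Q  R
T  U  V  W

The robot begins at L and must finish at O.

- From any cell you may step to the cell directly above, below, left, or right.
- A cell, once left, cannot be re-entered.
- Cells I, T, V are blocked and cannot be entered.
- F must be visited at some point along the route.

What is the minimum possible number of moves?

Any route passes through F somewhere between L and O. Summing Manhattan distances along the two legs (L → F → O) gives a lower bound of 2 + 2 = 4 moves.
A route of 4 moves achieves this: L → H → F → K → O.
Since 4 matches the lower bound, it is optimal.

4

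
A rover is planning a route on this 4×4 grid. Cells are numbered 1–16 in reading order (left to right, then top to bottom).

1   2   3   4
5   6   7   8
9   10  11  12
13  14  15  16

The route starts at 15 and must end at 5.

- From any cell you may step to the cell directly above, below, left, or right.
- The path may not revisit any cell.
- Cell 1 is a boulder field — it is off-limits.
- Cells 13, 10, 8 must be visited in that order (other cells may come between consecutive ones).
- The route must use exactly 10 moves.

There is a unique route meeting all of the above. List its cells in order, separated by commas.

The waypoints must appear in the order 13, 10, 8, with no cell reused.
Route from 15: left 2 to 13, up 1 to 9, right 3 to 12, up 1 to 8, left 3 to 5 — 10 moves in all.
Check: order respected (13 at step 2, 10 at step 4, 8 at step 7); 10 moves as required.

15, 14, 13, 9, 10, 11, 12, 8, 7, 6, 5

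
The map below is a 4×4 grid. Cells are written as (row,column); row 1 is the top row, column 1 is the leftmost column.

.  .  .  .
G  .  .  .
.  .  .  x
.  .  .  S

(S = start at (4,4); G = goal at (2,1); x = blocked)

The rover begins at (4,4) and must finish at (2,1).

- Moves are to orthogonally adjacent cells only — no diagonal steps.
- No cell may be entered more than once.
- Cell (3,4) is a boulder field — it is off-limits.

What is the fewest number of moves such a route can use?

The Manhattan distance from (4,4) to (2,1) is |4−2| + |4−1| = 5, so at least 5 moves are needed.
A route of 5 moves achieves this: (4,4) → (4,3) → (3,3) → (2,3) → (2,2) → (2,1).
Since 5 matches the lower bound, it is optimal.

5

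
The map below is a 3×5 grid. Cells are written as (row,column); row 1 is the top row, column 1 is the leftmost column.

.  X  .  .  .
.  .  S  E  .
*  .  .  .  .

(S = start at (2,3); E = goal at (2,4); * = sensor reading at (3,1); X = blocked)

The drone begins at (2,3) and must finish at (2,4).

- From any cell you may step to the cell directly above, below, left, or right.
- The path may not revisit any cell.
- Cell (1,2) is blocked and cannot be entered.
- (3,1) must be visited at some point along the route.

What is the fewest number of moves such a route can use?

Any route passes through (3,1) somewhere between (2,3) and (2,4). Summing Manhattan distances along the two legs ((2,3) → (3,1) → (2,4)) gives a lower bound of 3 + 4 = 7 moves.
A route of 7 moves achieves this: (2,3) → (2,2) → (2,1) → (3,1) → (3,2) → (3,3) → (3,4) → (2,4).
Since 7 matches the lower bound, it is optimal.

7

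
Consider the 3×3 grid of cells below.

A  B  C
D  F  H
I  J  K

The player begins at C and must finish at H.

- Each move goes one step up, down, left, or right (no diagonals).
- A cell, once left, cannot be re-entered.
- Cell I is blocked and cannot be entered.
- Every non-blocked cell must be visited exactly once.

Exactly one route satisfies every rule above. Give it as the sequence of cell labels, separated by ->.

C -> B -> A -> D -> F -> J -> K -> H

Need to visit all 8 open cells exactly once, starting at C and ending at H.
Cell K has only two open neighbours (H and J), so the path must pass straight through it: one of those is the cell it's entered from and the other is where it exits.
Route from C: 2× left (reaching A), down to D, right to F, down to J, right to K, up to H — 7 moves in all.
Check: all 8 open cells covered.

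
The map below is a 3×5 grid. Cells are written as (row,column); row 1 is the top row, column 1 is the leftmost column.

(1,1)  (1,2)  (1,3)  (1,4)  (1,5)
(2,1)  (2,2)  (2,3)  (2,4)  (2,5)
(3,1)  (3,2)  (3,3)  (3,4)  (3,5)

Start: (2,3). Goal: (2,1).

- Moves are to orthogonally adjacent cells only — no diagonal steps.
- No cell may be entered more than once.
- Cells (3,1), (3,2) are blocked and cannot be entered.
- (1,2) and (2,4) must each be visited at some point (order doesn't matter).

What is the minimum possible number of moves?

Any route passes through (1,2) and (2,4) in some order between (2,3) and (2,1). Summing Manhattan distances along each leg and taking the cheapest ordering ((2,3) → (2,4) → (1,2) → (2,1)) gives a lower bound of 1 + 3 + 2 = 6 moves.
A route of 6 moves achieves this: (2,3) → (2,4) → (1,4) → (1,3) → (1,2) → (2,2) → (2,1).
Since 6 matches the lower bound, it is optimal.

6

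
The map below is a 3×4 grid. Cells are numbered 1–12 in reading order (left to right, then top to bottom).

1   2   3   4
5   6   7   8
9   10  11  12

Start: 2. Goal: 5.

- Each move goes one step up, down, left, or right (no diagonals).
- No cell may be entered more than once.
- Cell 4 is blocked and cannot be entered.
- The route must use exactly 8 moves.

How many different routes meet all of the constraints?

3

Need simple routes of exactly 8 moves from 2 to 5 (Manhattan distance 2, so 3 moves are spent on a detour and 3 undoing it).
Enumerating: 2 6 7 8 12 11 10 9 5 | 2 3 7 8 12 11 10 6 5 | 2 3 7 8 12 11 10 9 5.
That gives 3 routes.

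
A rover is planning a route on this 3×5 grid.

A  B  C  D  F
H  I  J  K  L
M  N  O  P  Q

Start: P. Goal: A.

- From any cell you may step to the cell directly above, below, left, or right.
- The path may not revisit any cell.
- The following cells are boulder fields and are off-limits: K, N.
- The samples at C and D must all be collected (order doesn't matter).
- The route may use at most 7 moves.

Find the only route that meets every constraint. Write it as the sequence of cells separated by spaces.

The budget equals the shortest possible length, so every move has to be on a shortest route through the required cells.
Route from P: right to Q, 2× up (reaching F), 4× left (reaching A) — 7 moves in all.
Check: all required cells visited; 7 ≤ 7 moves.

P Q L F D C B A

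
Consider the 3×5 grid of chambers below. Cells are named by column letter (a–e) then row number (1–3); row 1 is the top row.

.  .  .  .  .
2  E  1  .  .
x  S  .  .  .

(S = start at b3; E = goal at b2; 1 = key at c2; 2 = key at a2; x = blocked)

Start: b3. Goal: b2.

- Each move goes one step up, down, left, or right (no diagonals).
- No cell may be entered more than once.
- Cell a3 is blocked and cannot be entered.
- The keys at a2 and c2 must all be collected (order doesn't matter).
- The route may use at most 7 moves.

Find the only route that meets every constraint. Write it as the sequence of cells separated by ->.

b3 -> c3 -> c2 -> c1 -> b1 -> a1 -> a2 -> b2

The 7-move cap with required stops at a2, c2 leaves no slack for detours.
Route from b3: right to c3, 2× up (reaching c1), 2× left (reaching a1), down to a2, right to b2 — 7 moves in all.
Check: all required cells visited; 7 ≤ 7 moves.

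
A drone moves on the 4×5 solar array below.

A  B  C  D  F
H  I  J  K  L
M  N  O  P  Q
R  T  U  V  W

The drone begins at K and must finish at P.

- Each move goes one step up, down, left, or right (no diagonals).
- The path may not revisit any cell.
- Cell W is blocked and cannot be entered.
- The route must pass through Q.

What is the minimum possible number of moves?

3

Any route passes through Q somewhere between K and P. Summing Manhattan distances along the two legs (K → Q → P) gives a lower bound of 2 + 1 = 3 moves.
A route of 3 moves achieves this: K → L → Q → P.
Since 3 matches the lower bound, it is optimal.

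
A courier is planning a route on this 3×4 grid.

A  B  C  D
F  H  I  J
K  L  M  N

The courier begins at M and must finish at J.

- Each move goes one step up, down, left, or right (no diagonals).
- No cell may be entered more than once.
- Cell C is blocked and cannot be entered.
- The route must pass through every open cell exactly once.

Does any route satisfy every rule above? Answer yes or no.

no

Cell D has only one open neighbour but is neither the start nor the goal, so a Hamiltonian route would have to both enter and leave it through the same neighbour — impossible without revisiting.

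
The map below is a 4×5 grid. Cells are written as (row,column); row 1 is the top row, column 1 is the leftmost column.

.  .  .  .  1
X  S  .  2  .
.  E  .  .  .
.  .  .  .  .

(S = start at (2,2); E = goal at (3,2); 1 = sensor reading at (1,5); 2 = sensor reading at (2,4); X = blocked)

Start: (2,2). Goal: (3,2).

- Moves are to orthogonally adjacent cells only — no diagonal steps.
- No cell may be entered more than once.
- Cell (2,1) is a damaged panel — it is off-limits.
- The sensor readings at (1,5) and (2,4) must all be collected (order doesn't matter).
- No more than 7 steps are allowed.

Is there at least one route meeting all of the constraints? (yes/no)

no

Even ignoring the no-revisit rule, getting from (2,2) to (3,2), taking the cheapest ordering (2,2) → (1,5) → (2,4) → (3,2) needs at least 4 + 2 + 3 = 9 moves (Manhattan distance per leg), which exceeds the 7-move limit.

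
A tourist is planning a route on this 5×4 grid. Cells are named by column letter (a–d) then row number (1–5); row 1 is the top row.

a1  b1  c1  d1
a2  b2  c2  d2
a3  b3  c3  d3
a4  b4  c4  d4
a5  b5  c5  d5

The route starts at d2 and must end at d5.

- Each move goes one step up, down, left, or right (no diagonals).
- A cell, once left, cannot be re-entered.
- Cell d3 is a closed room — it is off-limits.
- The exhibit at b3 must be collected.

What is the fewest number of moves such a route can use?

7

Any route passes through b3 somewhere between d2 and d5. Summing Manhattan distances along the two legs (d2 → b3 → d5) gives a lower bound of 3 + 4 = 7 moves.
A route of 7 moves achieves this: d2 → c2 → c3 → b3 → b4 → b5 → c5 → d5.
Since 7 matches the lower bound, it is optimal.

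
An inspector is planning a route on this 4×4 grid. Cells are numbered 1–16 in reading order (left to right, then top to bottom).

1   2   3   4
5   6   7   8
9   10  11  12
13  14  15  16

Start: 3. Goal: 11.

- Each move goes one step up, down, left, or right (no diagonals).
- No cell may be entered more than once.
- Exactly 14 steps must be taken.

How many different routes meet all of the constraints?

Need simple routes of exactly 14 moves from 3 to 11 (Manhattan distance 2, so 6 moves are spent on a detour and 6 undoing it).
Branch systematically from the start, pruning whenever the remaining move budget drops below the Manhattan distance to 11 or differs from it in parity. Grouping the completions by first move — via 7: 1; via 2: 4; via 4: 5 — and summing: 1 + 4 + 5 = 10.
That gives 10 routes.

10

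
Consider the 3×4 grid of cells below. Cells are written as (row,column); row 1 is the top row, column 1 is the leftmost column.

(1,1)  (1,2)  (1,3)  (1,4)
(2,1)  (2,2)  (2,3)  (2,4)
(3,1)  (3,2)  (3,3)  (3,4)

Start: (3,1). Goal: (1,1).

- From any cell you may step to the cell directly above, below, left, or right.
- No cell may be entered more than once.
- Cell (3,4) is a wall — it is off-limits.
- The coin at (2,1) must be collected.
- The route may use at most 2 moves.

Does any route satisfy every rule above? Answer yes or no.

One route that works: (3,1) → (2,1) → (1,1).

yes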